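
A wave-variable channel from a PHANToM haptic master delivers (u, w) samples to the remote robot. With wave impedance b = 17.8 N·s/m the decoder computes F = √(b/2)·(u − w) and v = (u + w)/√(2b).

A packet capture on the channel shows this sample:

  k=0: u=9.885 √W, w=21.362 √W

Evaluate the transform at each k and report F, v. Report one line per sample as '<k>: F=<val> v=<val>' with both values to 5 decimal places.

k=0: u−w=-11.47700, u+w=31.24700; √(b/2)=2.98329, √(2b)=5.96657; F=2.98329×(-11.477)=-34.23918, v=31.24700/5.96657=5.23701

0: F=-34.23918 v=5.23701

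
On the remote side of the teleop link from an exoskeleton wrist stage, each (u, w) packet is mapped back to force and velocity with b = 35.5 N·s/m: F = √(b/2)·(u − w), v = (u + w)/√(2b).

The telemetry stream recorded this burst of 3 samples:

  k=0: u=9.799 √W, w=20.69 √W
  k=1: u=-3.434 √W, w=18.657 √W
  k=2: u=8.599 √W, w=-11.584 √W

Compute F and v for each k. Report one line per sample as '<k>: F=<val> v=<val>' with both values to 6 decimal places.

0: F=-45.884599 v=3.618379
1: F=-93.071037 v=1.806638
2: F=85.032490 v=-0.354254

k=0: u−w=-10.891000, u+w=30.489000; √(b/2)=4.213075, √(2b)=8.426150; F=4.213075×(-10.891)=-45.884599, v=30.489000/8.426150=3.618379
k=1: u−w=-22.091000, u+w=15.223000; √(b/2)=4.213075, √(2b)=8.426150; F=4.213075×(-22.091)=-93.071037, v=15.223000/8.426150=1.806638
k=2: u−w=20.183000, u+w=-2.985000; √(b/2)=4.213075, √(2b)=8.426150; F=4.213075×20.183=85.032490, v=-2.985000/8.426150=-0.354254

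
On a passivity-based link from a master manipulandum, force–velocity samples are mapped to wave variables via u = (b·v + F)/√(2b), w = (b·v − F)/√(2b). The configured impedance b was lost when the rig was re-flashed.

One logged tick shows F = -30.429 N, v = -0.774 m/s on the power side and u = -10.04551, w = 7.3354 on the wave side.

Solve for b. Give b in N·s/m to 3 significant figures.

b = 6.13 N·s/m

u + w = -2.71011;  u + w = √(2b)·v, so √(2b) = -2.71011/(-0.774) = 3.50143.
b = (√(2b))²/2 = 12.26004/2 = 6.13002.
(Check via u − w = 2F/√(2b): u − w = -17.38091, 2F/√(2b) = -17.38088.)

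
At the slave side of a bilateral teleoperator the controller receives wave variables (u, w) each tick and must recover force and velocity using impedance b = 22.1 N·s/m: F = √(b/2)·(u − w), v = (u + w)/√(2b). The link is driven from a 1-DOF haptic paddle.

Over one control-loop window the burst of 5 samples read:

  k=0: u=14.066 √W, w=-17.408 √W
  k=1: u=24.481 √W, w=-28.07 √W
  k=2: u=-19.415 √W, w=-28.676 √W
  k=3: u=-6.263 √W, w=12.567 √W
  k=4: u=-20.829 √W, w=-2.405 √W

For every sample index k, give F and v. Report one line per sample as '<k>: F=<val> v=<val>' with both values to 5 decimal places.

0: F=104.62442 v=-0.50268
1: F=174.68762 v=-0.53984
2: F=30.78499 v=-7.23357
3: F=-62.59382 v=0.94821
4: F=-61.24421 v=-3.49472

k=0: u−w=31.47400, u+w=-3.34200; √(b/2)=3.32415, √(2b)=6.64831; F=3.32415×31.474=104.62442, v=-3.34200/6.64831=-0.50268
k=1: u−w=52.55100, u+w=-3.58900; √(b/2)=3.32415, √(2b)=6.64831; F=3.32415×52.551=174.68762, v=-3.58900/6.64831=-0.53984
k=2: u−w=9.26100, u+w=-48.09100; √(b/2)=3.32415, √(2b)=6.64831; F=3.32415×9.261=30.78499, v=-48.09100/6.64831=-7.23357
k=3: u−w=-18.83000, u+w=6.30400; √(b/2)=3.32415, √(2b)=6.64831; F=3.32415×(-18.83)=-62.59382, v=6.30400/6.64831=0.94821
k=4: u−w=-18.42400, u+w=-23.23400; √(b/2)=3.32415, √(2b)=6.64831; F=3.32415×(-18.424)=-61.24421, v=-23.23400/6.64831=-3.49472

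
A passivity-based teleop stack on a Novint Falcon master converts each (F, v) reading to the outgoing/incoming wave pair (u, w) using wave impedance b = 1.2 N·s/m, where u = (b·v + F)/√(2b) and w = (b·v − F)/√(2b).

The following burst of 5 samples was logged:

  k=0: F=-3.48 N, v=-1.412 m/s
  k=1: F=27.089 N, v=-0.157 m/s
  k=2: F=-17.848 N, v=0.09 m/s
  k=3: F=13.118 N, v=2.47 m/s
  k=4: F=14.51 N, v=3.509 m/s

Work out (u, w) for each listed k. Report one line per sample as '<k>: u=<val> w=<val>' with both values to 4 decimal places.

k=0: b·v=1.2×(-1.412)=-1.6944; √(2b)=1.5492; u=(-1.6944+(-3.48))/1.5492=-3.3401, w=(-1.6944−(-3.48))/1.5492=1.1526
k=1: b·v=1.2×(-0.157)=-0.1884; √(2b)=1.5492; u=(-0.1884+27.089)/1.5492=17.3643, w=(-0.1884−27.089)/1.5492=-17.6075
k=2: b·v=1.2×0.09=0.1080; √(2b)=1.5492; u=(0.1080+(-17.848))/1.5492=-11.4511, w=(0.1080−(-17.848))/1.5492=11.5905
k=3: b·v=1.2×2.47=2.9640; √(2b)=1.5492; u=(2.9640+13.118)/1.5492=10.3809, w=(2.9640−13.118)/1.5492=-6.5544
k=4: b·v=1.2×3.509=4.2108; √(2b)=1.5492; u=(4.2108+14.51)/1.5492=12.0842, w=(4.2108−14.51)/1.5492=-6.6481

0: u=-3.3401 w=1.1526
1: u=17.3643 w=-17.6075
2: u=-11.4511 w=11.5905
3: u=10.3809 w=-6.5544
4: u=12.0842 w=-6.6481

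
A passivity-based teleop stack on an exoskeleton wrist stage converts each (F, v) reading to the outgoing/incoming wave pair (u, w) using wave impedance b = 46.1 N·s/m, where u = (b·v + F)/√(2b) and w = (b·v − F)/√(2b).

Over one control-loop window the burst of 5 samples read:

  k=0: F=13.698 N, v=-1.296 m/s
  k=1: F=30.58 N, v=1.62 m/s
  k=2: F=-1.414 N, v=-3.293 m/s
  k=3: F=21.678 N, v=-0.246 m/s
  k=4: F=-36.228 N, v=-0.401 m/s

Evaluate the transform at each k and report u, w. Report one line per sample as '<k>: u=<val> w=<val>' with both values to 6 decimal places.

k=0: b·v=46.1×(-1.296)=-59.745600; √(2b)=9.602083; u=(-59.745600+13.698)/9.602083=-4.795584, w=(-59.745600−13.698)/9.602083=-7.648715
k=1: b·v=46.1×1.62=74.682000; √(2b)=9.602083; u=(74.682000+30.58)/9.602083=10.962413, w=(74.682000−30.58)/9.602083=4.592962
k=2: b·v=46.1×(-3.293)=-151.807300; √(2b)=9.602083; u=(-151.807300+(-1.414))/9.602083=-15.957090, w=(-151.807300−(-1.414))/9.602083=-15.662570
k=3: b·v=46.1×(-0.246)=-11.340600; √(2b)=9.602083; u=(-11.340600+21.678)/9.602083=1.076579, w=(-11.340600−21.678)/9.602083=-3.438691
k=4: b·v=46.1×(-0.401)=-18.486100; √(2b)=9.602083; u=(-18.486100+(-36.228))/9.602083=-5.698149, w=(-18.486100−(-36.228))/9.602083=1.847714

0: u=-4.795584 w=-7.648715
1: u=10.962413 w=4.592962
2: u=-15.957090 w=-15.662570
3: u=1.076579 w=-3.438691
4: u=-5.698149 w=1.847714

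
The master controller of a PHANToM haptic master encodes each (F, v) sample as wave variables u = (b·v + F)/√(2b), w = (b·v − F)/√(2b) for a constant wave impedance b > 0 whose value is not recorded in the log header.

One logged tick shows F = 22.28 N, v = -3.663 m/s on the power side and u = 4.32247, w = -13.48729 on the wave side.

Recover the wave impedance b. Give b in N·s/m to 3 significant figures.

u + w = -9.16482;  u + w = √(2b)·v, so √(2b) = -9.16482/(-3.663) = 2.50200.
b = (√(2b))²/2 = 6.26000/2 = 3.13000.
(Check via u − w = 2F/√(2b): u − w = 17.80976, 2F/√(2b) = 17.80976.)

b = 3.13 N·s/m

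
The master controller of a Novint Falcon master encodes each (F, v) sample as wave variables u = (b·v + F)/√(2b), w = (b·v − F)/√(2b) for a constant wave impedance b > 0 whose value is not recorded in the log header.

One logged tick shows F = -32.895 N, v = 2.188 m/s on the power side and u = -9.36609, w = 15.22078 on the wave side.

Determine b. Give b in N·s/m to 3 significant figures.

u + w = 5.8547;  u + w = √(2b)·v, so √(2b) = 5.8547/2.188 = 2.6758.
b = (√(2b))²/2 = 7.1600/2 = 3.5800.
(Check via u − w = 2F/√(2b): u − w = -24.5869, 2F/√(2b) = -24.5869.)

b = 3.58 N·s/m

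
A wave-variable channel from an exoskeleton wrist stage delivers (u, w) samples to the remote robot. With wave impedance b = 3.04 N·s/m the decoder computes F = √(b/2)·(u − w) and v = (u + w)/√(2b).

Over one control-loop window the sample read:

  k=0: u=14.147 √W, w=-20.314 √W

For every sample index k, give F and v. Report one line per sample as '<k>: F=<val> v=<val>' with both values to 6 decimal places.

0: F=42.486374 v=-2.501049

k=0: u−w=34.461000, u+w=-6.167000; √(b/2)=1.232883, √(2b)=2.465766; F=1.232883×34.461=42.486374, v=-6.167000/2.465766=-2.501049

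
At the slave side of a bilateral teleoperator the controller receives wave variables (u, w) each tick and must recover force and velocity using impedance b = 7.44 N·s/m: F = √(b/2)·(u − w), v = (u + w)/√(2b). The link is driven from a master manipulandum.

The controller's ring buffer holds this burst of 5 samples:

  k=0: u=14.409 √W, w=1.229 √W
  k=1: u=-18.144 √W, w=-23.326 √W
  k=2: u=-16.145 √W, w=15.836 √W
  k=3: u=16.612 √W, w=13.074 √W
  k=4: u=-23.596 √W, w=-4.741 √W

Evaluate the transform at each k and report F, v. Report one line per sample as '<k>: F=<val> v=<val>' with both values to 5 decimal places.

k=0: u−w=13.18000, u+w=15.63800; √(b/2)=1.92873, √(2b)=3.85746; F=1.92873×13.18=25.42066, v=15.63800/3.85746=4.05396
k=1: u−w=5.18200, u+w=-41.47000; √(b/2)=1.92873, √(2b)=3.85746; F=1.92873×5.182=9.99468, v=-41.47000/3.85746=-10.75060
k=2: u−w=-31.98100, u+w=-0.30900; √(b/2)=1.92873, √(2b)=3.85746; F=1.92873×(-31.981)=-61.68272, v=-0.30900/3.85746=-0.08010
k=3: u−w=3.53800, u+w=29.68600; √(b/2)=1.92873, √(2b)=3.85746; F=1.92873×3.538=6.82385, v=29.68600/3.85746=7.69574
k=4: u−w=-18.85500, u+w=-28.33700; √(b/2)=1.92873, √(2b)=3.85746; F=1.92873×(-18.855)=-36.36621, v=-28.33700/3.85746=-7.34603

0: F=25.42066 v=4.05396
1: F=9.99468 v=-10.75060
2: F=-61.68272 v=-0.08010
3: F=6.82385 v=7.69574
4: F=-36.36621 v=-7.34603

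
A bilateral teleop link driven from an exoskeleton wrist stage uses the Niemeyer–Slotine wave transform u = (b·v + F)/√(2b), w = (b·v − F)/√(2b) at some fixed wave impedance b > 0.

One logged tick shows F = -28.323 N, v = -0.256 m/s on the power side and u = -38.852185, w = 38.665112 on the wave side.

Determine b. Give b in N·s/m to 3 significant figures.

b = 0.267 N·s/m

u + w = -0.187073;  u + w = √(2b)·v, so √(2b) = -0.187073/(-0.256) = 0.730754.
b = (√(2b))²/2 = 0.534001/2 = 0.267001.
(Check via u − w = 2F/√(2b): u − w = -77.517297, 2F/√(2b) = -77.517205.)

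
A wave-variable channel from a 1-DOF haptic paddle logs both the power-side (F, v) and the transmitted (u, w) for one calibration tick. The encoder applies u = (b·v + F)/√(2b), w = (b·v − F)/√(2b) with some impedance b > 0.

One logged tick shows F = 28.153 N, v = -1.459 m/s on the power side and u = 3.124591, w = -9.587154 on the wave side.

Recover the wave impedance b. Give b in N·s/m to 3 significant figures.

u + w = -6.462563;  u + w = √(2b)·v, so √(2b) = -6.462563/(-1.459) = 4.429447.
b = (√(2b))²/2 = 19.620000/2 = 9.810000.
(Check via u − w = 2F/√(2b): u − w = 12.711745, 2F/√(2b) = 12.711745.)

b = 9.81 N·s/m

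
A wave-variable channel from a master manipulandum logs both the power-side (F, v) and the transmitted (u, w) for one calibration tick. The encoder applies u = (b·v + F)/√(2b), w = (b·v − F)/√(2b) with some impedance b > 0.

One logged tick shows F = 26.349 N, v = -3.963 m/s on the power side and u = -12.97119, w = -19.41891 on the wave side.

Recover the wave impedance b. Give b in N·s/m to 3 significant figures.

b = 33.4 N·s/m

u + w = -32.3901;  u + w = √(2b)·v, so √(2b) = -32.3901/(-3.963) = 8.1731.
b = (√(2b))²/2 = 66.8000/2 = 33.4000.
(Check via u − w = 2F/√(2b): u − w = 6.4477, 2F/√(2b) = 6.4477.)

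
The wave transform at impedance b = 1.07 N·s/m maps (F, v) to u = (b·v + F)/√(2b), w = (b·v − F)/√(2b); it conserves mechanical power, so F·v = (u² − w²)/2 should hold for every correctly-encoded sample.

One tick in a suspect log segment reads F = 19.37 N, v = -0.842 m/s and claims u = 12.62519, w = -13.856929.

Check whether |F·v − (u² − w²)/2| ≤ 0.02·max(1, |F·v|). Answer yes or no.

F·v = 19.37×(-0.842) = -16.309540 W.
(u² − w²)/2 = (159.395423 − 192.014481)/2 = -16.309529 W.
|Δ| = 0.000011;  2% of max(1, |F·v|) = 0.326191.

yes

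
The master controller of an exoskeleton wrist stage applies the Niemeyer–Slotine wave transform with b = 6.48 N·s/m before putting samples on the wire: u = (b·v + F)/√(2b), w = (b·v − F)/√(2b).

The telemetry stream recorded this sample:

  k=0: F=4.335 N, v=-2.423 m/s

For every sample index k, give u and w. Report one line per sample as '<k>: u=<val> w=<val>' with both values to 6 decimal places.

k=0: b·v=6.48×(-2.423)=-15.701040; √(2b)=3.600000; u=(-15.701040+4.335)/3.600000=-3.157233, w=(-15.701040−4.335)/3.600000=-5.565567

0: u=-3.157233 w=-5.565567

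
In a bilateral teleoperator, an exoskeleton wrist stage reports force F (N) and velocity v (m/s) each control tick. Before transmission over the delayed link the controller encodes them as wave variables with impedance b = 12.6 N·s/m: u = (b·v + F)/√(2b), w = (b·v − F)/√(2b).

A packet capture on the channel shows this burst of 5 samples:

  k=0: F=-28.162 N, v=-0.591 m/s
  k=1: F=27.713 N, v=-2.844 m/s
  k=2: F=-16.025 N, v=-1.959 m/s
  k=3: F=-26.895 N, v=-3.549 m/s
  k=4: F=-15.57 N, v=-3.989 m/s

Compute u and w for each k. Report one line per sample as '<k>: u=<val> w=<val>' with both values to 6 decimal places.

k=0: b·v=12.6×(-0.591)=-7.446600; √(2b)=5.019960; u=(-7.446600+(-28.162))/5.019960=-7.093403, w=(-7.446600−(-28.162))/5.019960=4.126606
k=1: b·v=12.6×(-2.844)=-35.834400; √(2b)=5.019960; u=(-35.834400+27.713)/5.019960=-1.617822, w=(-35.834400−27.713)/5.019960=-12.658945
k=2: b·v=12.6×(-1.959)=-24.683400; √(2b)=5.019960; u=(-24.683400+(-16.025))/5.019960=-8.109307, w=(-24.683400−(-16.025))/5.019960=-1.724795
k=3: b·v=12.6×(-3.549)=-44.717400; √(2b)=5.019960; u=(-44.717400+(-26.895))/5.019960=-14.265532, w=(-44.717400−(-26.895))/5.019960=-3.550307
k=4: b·v=12.6×(-3.989)=-50.261400; √(2b)=5.019960; u=(-50.261400+(-15.57))/5.019960=-13.113929, w=(-50.261400−(-15.57))/5.019960=-6.910692

0: u=-7.093403 w=4.126606
1: u=-1.617822 w=-12.658945
2: u=-8.109307 w=-1.724795
3: u=-14.265532 w=-3.550307
4: u=-13.113929 w=-6.910692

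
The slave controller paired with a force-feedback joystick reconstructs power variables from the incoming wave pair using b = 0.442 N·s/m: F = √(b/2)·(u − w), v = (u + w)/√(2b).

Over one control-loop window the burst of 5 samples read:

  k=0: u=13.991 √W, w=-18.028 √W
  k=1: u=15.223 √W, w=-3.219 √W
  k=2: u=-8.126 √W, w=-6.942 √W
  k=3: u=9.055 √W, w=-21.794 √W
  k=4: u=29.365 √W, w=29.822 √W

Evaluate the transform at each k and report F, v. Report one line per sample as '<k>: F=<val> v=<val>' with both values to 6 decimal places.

0: F=15.052336 v=-4.293709
1: F=8.669702 v=12.767323
2: F=-0.556606 v=-16.026160
3: F=14.502311 v=-13.549061
4: F=-0.214839 v=62.950647

k=0: u−w=32.019000, u+w=-4.037000; √(b/2)=0.470106, √(2b)=0.940213; F=0.470106×32.019=15.052336, v=-4.037000/0.940213=-4.293709
k=1: u−w=18.442000, u+w=12.004000; √(b/2)=0.470106, √(2b)=0.940213; F=0.470106×18.442=8.669702, v=12.004000/0.940213=12.767323
k=2: u−w=-1.184000, u+w=-15.068000; √(b/2)=0.470106, √(2b)=0.940213; F=0.470106×(-1.184)=-0.556606, v=-15.068000/0.940213=-16.026160
k=3: u−w=30.849000, u+w=-12.739000; √(b/2)=0.470106, √(2b)=0.940213; F=0.470106×30.849=14.502311, v=-12.739000/0.940213=-13.549061
k=4: u−w=-0.457000, u+w=59.187000; √(b/2)=0.470106, √(2b)=0.940213; F=0.470106×(-0.457)=-0.214839, v=59.187000/0.940213=62.950647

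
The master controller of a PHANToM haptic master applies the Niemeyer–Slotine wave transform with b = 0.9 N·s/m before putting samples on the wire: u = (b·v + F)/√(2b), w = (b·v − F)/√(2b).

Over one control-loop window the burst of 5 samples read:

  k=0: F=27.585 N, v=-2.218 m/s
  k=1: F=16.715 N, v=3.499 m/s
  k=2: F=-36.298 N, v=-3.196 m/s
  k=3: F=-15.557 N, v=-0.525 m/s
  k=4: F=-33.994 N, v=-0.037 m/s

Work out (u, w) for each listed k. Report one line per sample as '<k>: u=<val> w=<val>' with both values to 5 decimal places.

0: u=19.07277 w=-22.04852
1: u=14.80583 w=-10.11142
2: u=-29.19887 w=24.91099
3: u=-11.94768 w=11.24332
4: u=-25.36245 w=25.31281

k=0: b·v=0.9×(-2.218)=-1.99620; √(2b)=1.34164; u=(-1.99620+27.585)/1.34164=19.07277, w=(-1.99620−27.585)/1.34164=-22.04852
k=1: b·v=0.9×3.499=3.14910; √(2b)=1.34164; u=(3.14910+16.715)/1.34164=14.80583, w=(3.14910−16.715)/1.34164=-10.11142
k=2: b·v=0.9×(-3.196)=-2.87640; √(2b)=1.34164; u=(-2.87640+(-36.298))/1.34164=-29.19887, w=(-2.87640−(-36.298))/1.34164=24.91099
k=3: b·v=0.9×(-0.525)=-0.47250; √(2b)=1.34164; u=(-0.47250+(-15.557))/1.34164=-11.94768, w=(-0.47250−(-15.557))/1.34164=11.24332
k=4: b·v=0.9×(-0.037)=-0.03330; √(2b)=1.34164; u=(-0.03330+(-33.994))/1.34164=-25.36245, w=(-0.03330−(-33.994))/1.34164=25.31281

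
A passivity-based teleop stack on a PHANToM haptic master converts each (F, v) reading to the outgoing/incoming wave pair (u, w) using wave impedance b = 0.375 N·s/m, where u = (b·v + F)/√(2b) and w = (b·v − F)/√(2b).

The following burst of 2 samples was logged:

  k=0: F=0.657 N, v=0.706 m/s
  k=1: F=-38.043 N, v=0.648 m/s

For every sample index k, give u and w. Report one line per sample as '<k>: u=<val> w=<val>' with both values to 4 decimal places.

k=0: b·v=0.375×0.706=0.2647; √(2b)=0.8660; u=(0.2647+0.657)/0.8660=1.0643, w=(0.2647−0.657)/0.8660=-0.4529
k=1: b·v=0.375×0.648=0.2430; √(2b)=0.8660; u=(0.2430+(-38.043))/0.8660=-43.6477, w=(0.2430−(-38.043))/0.8660=44.2089

0: u=1.0643 w=-0.4529
1: u=-43.6477 w=44.2089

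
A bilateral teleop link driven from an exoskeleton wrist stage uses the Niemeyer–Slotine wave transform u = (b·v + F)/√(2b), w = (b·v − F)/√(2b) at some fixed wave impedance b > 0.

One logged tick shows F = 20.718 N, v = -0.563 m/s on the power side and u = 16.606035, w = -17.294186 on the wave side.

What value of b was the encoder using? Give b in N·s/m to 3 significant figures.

b = 0.747 N·s/m

u + w = -0.688151;  u + w = √(2b)·v, so √(2b) = -0.688151/(-0.563) = 1.222293.
b = (√(2b))²/2 = 1.494000/2 = 0.747000.
(Check via u − w = 2F/√(2b): u − w = 33.900221, 2F/√(2b) = 33.900217.)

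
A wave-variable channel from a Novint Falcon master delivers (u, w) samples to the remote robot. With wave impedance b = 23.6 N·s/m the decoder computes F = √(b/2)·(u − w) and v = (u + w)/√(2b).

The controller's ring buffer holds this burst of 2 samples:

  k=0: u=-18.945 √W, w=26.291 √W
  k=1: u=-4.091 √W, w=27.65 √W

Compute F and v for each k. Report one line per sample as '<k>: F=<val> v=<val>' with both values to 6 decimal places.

0: F=-155.390763 v=1.069252
1: F=-109.033916 v=3.429145

k=0: u−w=-45.236000, u+w=7.346000; √(b/2)=3.435113, √(2b)=6.870226; F=3.435113×(-45.236)=-155.390763, v=7.346000/6.870226=1.069252
k=1: u−w=-31.741000, u+w=23.559000; √(b/2)=3.435113, √(2b)=6.870226; F=3.435113×(-31.741)=-109.033916, v=23.559000/6.870226=3.429145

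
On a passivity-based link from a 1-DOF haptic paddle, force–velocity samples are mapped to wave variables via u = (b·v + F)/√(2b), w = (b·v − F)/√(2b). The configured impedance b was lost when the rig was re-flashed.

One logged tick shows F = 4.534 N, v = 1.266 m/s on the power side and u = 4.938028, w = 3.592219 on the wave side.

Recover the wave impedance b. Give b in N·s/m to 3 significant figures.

u + w = 8.530247;  u + w = √(2b)·v, so √(2b) = 8.530247/1.266 = 6.737952.
b = (√(2b))²/2 = 45.399995/2 = 22.699997.
(Check via u − w = 2F/√(2b): u − w = 1.345809, 2F/√(2b) = 1.345810.)

b = 22.7 N·s/m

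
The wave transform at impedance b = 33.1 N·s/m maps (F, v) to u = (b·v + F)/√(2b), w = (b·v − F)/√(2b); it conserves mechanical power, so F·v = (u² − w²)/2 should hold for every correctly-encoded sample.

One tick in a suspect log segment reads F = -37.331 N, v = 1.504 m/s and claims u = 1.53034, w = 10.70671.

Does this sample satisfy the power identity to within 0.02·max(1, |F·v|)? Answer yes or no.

yes

F·v = (-37.331)×1.504 = -56.14582 W.
(u² − w²)/2 = (2.34194 − 114.63364)/2 = -56.14585 W.
|Δ| = 0.00003;  2% of max(1, |F·v|) = 1.12292.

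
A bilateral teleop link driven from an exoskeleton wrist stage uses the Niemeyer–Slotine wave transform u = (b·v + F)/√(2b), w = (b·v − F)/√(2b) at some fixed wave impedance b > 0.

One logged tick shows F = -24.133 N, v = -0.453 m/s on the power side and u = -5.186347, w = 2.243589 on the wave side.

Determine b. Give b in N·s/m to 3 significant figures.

b = 21.1 N·s/m

u + w = -2.942758;  u + w = √(2b)·v, so √(2b) = -2.942758/(-0.453) = 6.496155.
b = (√(2b))²/2 = 42.200024/2 = 21.100012.
(Check via u − w = 2F/√(2b): u − w = -7.429936, 2F/√(2b) = -7.429934.)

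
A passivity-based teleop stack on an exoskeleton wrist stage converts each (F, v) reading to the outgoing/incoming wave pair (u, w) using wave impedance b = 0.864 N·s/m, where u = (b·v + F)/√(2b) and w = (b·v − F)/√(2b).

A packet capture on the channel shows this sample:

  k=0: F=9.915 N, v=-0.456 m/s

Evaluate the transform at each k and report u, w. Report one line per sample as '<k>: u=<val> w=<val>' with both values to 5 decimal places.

k=0: b·v=0.864×(-0.456)=-0.39398; √(2b)=1.31453; u=(-0.39398+9.915)/1.31453=7.24288, w=(-0.39398−9.915)/1.31453=-7.84231

0: u=7.24288 w=-7.84231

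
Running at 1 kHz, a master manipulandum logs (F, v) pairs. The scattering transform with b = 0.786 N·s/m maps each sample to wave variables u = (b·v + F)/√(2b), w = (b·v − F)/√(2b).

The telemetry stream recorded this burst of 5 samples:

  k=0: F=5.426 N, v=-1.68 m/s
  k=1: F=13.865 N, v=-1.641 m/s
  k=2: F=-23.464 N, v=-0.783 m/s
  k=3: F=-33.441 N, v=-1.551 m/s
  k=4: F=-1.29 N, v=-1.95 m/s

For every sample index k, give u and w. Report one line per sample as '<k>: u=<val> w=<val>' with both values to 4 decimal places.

k=0: b·v=0.786×(-1.68)=-1.3205; √(2b)=1.2538; u=(-1.3205+5.426)/1.2538=3.2745, w=(-1.3205−5.426)/1.2538=-5.3809
k=1: b·v=0.786×(-1.641)=-1.2898; √(2b)=1.2538; u=(-1.2898+13.865)/1.2538=10.0297, w=(-1.2898−13.865)/1.2538=-12.0872
k=2: b·v=0.786×(-0.783)=-0.6154; √(2b)=1.2538; u=(-0.6154+(-23.464))/1.2538=-19.2053, w=(-0.6154−(-23.464))/1.2538=18.2235
k=3: b·v=0.786×(-1.551)=-1.2191; √(2b)=1.2538; u=(-1.2191+(-33.441))/1.2538=-27.6442, w=(-1.2191−(-33.441))/1.2538=25.6995
k=4: b·v=0.786×(-1.95)=-1.5327; √(2b)=1.2538; u=(-1.5327+(-1.29))/1.2538=-2.2513, w=(-1.5327−(-1.29))/1.2538=-0.1936

0: u=3.2745 w=-5.3809
1: u=10.0297 w=-12.0872
2: u=-19.2053 w=18.2235
3: u=-27.6442 w=25.6995
4: u=-2.2513 w=-0.1936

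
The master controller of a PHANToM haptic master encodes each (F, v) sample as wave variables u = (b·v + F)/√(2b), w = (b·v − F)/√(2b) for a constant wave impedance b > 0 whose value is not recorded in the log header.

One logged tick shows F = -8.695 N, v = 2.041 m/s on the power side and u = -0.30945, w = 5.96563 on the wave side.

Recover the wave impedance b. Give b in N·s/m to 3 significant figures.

b = 3.84 N·s/m

u + w = 5.6562;  u + w = √(2b)·v, so √(2b) = 5.6562/2.041 = 2.7713.
b = (√(2b))²/2 = 7.6800/2 = 3.8400.
(Check via u − w = 2F/√(2b): u − w = -6.2751, 2F/√(2b) = -6.2751.)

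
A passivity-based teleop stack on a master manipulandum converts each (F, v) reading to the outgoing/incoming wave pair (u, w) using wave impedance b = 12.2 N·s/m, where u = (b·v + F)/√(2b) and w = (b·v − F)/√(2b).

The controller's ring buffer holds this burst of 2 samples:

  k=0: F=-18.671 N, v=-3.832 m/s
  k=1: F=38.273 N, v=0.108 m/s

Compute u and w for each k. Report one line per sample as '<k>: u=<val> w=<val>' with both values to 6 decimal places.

0: u=-13.244175 w=-5.684508
1: u=8.014883 w=-7.481402

k=0: b·v=12.2×(-3.832)=-46.750400; √(2b)=4.939636; u=(-46.750400+(-18.671))/4.939636=-13.244175, w=(-46.750400−(-18.671))/4.939636=-5.684508
k=1: b·v=12.2×0.108=1.317600; √(2b)=4.939636; u=(1.317600+38.273)/4.939636=8.014883, w=(1.317600−38.273)/4.939636=-7.481402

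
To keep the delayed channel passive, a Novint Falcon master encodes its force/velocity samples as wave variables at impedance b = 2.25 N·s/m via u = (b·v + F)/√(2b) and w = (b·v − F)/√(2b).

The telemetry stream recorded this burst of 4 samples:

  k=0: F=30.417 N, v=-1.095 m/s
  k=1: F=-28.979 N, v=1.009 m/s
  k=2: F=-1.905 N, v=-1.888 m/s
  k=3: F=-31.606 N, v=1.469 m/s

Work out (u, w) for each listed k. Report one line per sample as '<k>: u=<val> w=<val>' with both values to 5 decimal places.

k=0: b·v=2.25×(-1.095)=-2.46375; √(2b)=2.12132; u=(-2.46375+30.417)/2.12132=13.17729, w=(-2.46375−30.417)/2.12132=-15.50013
k=1: b·v=2.25×1.009=2.27025; √(2b)=2.12132; u=(2.27025+(-28.979))/2.12132=-12.59063, w=(2.27025−(-28.979))/2.12132=14.73104
k=2: b·v=2.25×(-1.888)=-4.24800; √(2b)=2.12132; u=(-4.24800+(-1.905))/2.12132=-2.90055, w=(-4.24800−(-1.905))/2.12132=-1.10450
k=3: b·v=2.25×1.469=3.30525; √(2b)=2.12132; u=(3.30525+(-31.606))/2.12132=-13.34110, w=(3.30525−(-31.606))/2.12132=16.45732

0: u=13.17729 w=-15.50013
1: u=-12.59063 w=14.73104
2: u=-2.90055 w=-1.10450
3: u=-13.34110 w=16.45732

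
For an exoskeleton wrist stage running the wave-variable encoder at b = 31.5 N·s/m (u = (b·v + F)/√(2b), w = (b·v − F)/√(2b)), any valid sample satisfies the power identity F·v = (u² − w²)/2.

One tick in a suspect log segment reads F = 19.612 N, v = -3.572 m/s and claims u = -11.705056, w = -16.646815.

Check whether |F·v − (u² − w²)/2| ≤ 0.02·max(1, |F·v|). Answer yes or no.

yes

F·v = 19.612×(-3.572) = -70.054064 W.
(u² − w²)/2 = (137.008336 − 277.116450)/2 = -70.054057 W.
|Δ| = 0.000007;  2% of max(1, |F·v|) = 1.401081.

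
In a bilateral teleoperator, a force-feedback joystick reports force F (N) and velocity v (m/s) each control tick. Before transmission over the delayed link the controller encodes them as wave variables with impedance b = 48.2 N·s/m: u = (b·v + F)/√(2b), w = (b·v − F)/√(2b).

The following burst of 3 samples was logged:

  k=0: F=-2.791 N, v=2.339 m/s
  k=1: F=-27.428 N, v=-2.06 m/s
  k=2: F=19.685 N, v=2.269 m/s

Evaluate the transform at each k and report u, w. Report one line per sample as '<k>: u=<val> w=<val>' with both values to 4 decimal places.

k=0: b·v=48.2×2.339=112.7398; √(2b)=9.8184; u=(112.7398+(-2.791))/9.8184=11.1983, w=(112.7398−(-2.791))/9.8184=11.7668
k=1: b·v=48.2×(-2.06)=-99.2920; √(2b)=9.8184; u=(-99.2920+(-27.428))/9.8184=-12.9064, w=(-99.2920−(-27.428))/9.8184=-7.3194
k=2: b·v=48.2×2.269=109.3658; √(2b)=9.8184; u=(109.3658+19.685)/9.8184=13.1438, w=(109.3658−19.685)/9.8184=9.1340

0: u=11.1983 w=11.7668
1: u=-12.9064 w=-7.3194
2: u=13.1438 w=9.1340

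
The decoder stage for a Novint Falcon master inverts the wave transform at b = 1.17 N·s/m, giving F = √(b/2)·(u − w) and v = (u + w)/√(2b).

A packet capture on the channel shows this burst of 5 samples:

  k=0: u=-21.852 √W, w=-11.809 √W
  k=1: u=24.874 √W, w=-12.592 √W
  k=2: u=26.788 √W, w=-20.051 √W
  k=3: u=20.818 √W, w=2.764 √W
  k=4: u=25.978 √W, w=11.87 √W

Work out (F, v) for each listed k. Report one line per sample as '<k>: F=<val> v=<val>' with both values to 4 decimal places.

0: F=-7.6814 v=-22.0049
1: F=28.6560 v=8.0290
2: F=35.8249 v=4.4041
3: F=13.8087 v=15.4160
4: F=10.7905 v=24.7420

k=0: u−w=-10.0430, u+w=-33.6610; √(b/2)=0.7649, √(2b)=1.5297; F=0.7649×(-10.043)=-7.6814, v=-33.6610/1.5297=-22.0049
k=1: u−w=37.4660, u+w=12.2820; √(b/2)=0.7649, √(2b)=1.5297; F=0.7649×37.466=28.6560, v=12.2820/1.5297=8.0290
k=2: u−w=46.8390, u+w=6.7370; √(b/2)=0.7649, √(2b)=1.5297; F=0.7649×46.839=35.8249, v=6.7370/1.5297=4.4041
k=3: u−w=18.0540, u+w=23.5820; √(b/2)=0.7649, √(2b)=1.5297; F=0.7649×18.054=13.8087, v=23.5820/1.5297=15.4160
k=4: u−w=14.1080, u+w=37.8480; √(b/2)=0.7649, √(2b)=1.5297; F=0.7649×14.108=10.7905, v=37.8480/1.5297=24.7420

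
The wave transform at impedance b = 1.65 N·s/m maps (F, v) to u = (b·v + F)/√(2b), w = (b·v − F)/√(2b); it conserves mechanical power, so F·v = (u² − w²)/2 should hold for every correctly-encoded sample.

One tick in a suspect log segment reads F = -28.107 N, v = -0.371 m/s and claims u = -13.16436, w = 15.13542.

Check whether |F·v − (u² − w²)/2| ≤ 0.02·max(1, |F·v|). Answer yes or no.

no

F·v = (-28.107)×(-0.371) = 10.4277 W.
(u² − w²)/2 = (173.3004 − 229.0809)/2 = -27.8903 W.
|Δ| = 38.3180;  2% of max(1, |F·v|) = 0.2086.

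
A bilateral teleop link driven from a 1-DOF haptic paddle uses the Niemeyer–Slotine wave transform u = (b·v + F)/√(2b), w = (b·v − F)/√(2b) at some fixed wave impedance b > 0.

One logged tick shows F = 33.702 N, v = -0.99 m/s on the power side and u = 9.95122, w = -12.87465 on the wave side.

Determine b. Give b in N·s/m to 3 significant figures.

u + w = -2.9234;  u + w = √(2b)·v, so √(2b) = -2.9234/(-0.99) = 2.9530.
b = (√(2b))²/2 = 8.7200/2 = 4.3600.
(Check via u − w = 2F/√(2b): u − w = 22.8259, 2F/√(2b) = 22.8259.)

b = 4.36 N·s/m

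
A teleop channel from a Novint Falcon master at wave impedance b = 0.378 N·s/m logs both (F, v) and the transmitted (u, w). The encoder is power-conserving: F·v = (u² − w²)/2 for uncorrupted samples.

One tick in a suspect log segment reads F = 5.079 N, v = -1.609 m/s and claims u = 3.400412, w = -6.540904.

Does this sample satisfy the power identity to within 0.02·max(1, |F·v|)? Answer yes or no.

no

F·v = 5.079×(-1.609) = -8.172111 W.
(u² − w²)/2 = (11.562802 − 42.783425)/2 = -15.610312 W.
|Δ| = 7.438201;  2% of max(1, |F·v|) = 0.163442.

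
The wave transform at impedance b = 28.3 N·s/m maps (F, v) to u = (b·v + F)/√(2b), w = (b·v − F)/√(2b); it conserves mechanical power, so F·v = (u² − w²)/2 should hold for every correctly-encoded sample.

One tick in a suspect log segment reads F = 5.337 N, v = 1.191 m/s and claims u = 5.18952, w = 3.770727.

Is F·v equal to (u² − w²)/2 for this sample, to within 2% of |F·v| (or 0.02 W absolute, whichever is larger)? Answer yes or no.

F·v = 5.337×1.191 = 6.356367 W.
(u² − w²)/2 = (26.931118 − 14.218382)/2 = 6.356368 W.
|Δ| = 0.000001;  2% of max(1, |F·v|) = 0.127127.

yes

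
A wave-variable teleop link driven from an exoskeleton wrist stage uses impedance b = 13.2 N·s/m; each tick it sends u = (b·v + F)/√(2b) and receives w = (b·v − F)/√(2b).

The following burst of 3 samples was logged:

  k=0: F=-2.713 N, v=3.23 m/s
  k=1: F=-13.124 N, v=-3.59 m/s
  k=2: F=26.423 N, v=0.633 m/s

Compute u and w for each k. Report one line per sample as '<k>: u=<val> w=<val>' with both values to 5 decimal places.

0: u=7.77000 w=8.82604
1: u=-11.77713 w=-6.66862
2: u=6.76878 w=-3.51636

k=0: b·v=13.2×3.23=42.63600; √(2b)=5.13809; u=(42.63600+(-2.713))/5.13809=7.77000, w=(42.63600−(-2.713))/5.13809=8.82604
k=1: b·v=13.2×(-3.59)=-47.38800; √(2b)=5.13809; u=(-47.38800+(-13.124))/5.13809=-11.77713, w=(-47.38800−(-13.124))/5.13809=-6.66862
k=2: b·v=13.2×0.633=8.35560; √(2b)=5.13809; u=(8.35560+26.423)/5.13809=6.76878, w=(8.35560−26.423)/5.13809=-3.51636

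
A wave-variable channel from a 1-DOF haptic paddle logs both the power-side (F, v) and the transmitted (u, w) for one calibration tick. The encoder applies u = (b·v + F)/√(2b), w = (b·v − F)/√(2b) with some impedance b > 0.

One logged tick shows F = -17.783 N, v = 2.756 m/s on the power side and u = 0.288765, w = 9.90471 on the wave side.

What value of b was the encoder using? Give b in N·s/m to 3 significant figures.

u + w = 10.193475;  u + w = √(2b)·v, so √(2b) = 10.193475/2.756 = 3.698648.
b = (√(2b))²/2 = 13.680000/2 = 6.840000.
(Check via u − w = 2F/√(2b): u − w = -9.615945, 2F/√(2b) = -9.615945.)

b = 6.84 N·s/m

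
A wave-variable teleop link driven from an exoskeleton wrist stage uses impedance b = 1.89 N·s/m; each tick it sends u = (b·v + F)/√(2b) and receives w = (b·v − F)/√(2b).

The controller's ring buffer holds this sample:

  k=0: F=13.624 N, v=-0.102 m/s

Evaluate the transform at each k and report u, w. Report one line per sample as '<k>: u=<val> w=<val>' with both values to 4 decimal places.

k=0: b·v=1.89×(-0.102)=-0.1928; √(2b)=1.9442; u=(-0.1928+13.624)/1.9442=6.9083, w=(-0.1928−13.624)/1.9442=-7.1066

0: u=6.9083 w=-7.1066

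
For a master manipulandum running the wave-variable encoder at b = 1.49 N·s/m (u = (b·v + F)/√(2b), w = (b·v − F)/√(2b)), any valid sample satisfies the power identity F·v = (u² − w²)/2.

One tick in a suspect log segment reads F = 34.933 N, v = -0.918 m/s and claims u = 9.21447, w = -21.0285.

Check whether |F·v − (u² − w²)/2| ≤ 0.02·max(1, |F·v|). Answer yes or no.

F·v = 34.933×(-0.918) = -32.0685 W.
(u² − w²)/2 = (84.9065 − 442.1978)/2 = -178.6457 W.
|Δ| = 146.5772;  2% of max(1, |F·v|) = 0.6414.

no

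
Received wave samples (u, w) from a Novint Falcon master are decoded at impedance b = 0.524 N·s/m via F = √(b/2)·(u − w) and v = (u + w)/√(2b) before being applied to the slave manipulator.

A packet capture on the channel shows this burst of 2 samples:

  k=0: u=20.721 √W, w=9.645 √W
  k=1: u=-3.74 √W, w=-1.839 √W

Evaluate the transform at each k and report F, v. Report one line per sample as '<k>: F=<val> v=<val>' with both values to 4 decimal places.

0: F=5.6694 v=29.6624
1: F=-0.9730 v=-5.4497

k=0: u−w=11.0760, u+w=30.3660; √(b/2)=0.5119, √(2b)=1.0237; F=0.5119×11.076=5.6694, v=30.3660/1.0237=29.6624
k=1: u−w=-1.9010, u+w=-5.5790; √(b/2)=0.5119, √(2b)=1.0237; F=0.5119×(-1.901)=-0.9730, v=-5.5790/1.0237=-5.4497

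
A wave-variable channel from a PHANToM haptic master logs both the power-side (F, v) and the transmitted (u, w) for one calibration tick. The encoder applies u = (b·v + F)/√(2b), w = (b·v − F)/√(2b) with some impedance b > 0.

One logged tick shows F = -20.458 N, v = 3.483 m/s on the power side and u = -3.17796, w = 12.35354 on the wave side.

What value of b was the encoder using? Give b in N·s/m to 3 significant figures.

b = 3.47 N·s/m

u + w = 9.1756;  u + w = √(2b)·v, so √(2b) = 9.1756/3.483 = 2.6344.
b = (√(2b))²/2 = 6.9400/2 = 3.4700.
(Check via u − w = 2F/√(2b): u − w = -15.5315, 2F/√(2b) = -15.5315.)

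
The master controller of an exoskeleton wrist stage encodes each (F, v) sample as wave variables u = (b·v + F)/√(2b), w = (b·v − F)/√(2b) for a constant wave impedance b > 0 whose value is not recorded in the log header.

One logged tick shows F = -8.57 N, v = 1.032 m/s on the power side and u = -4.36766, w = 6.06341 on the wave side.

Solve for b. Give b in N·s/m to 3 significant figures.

b = 1.35 N·s/m

u + w = 1.69575;  u + w = √(2b)·v, so √(2b) = 1.69575/1.032 = 1.64317.
b = (√(2b))²/2 = 2.70000/2 = 1.35000.
(Check via u − w = 2F/√(2b): u − w = -10.43107, 2F/√(2b) = -10.43107.)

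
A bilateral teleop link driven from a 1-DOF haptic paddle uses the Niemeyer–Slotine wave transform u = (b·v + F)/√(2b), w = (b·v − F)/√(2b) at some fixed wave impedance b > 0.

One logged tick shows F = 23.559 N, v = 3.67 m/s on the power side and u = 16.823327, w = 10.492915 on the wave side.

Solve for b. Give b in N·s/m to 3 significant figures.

b = 27.7 N·s/m

u + w = 27.316242;  u + w = √(2b)·v, so √(2b) = 27.316242/3.67 = 7.443118.
b = (√(2b))²/2 = 55.400001/2 = 27.700001.
(Check via u − w = 2F/√(2b): u − w = 6.330412, 2F/√(2b) = 6.330412.)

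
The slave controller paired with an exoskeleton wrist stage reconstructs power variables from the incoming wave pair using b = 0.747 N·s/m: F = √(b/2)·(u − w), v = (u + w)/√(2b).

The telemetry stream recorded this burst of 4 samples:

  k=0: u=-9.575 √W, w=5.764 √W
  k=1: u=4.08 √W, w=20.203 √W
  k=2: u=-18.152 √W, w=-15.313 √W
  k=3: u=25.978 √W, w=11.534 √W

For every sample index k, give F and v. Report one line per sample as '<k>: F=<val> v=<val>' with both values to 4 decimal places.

0: F=-9.3744 v=-3.1179
1: F=-9.8535 v=19.8668
2: F=-1.7350 v=-27.3789
3: F=8.8274 v=30.6899

k=0: u−w=-15.3390, u+w=-3.8110; √(b/2)=0.6111, √(2b)=1.2223; F=0.6111×(-15.339)=-9.3744, v=-3.8110/1.2223=-3.1179
k=1: u−w=-16.1230, u+w=24.2830; √(b/2)=0.6111, √(2b)=1.2223; F=0.6111×(-16.123)=-9.8535, v=24.2830/1.2223=19.8668
k=2: u−w=-2.8390, u+w=-33.4650; √(b/2)=0.6111, √(2b)=1.2223; F=0.6111×(-2.839)=-1.7350, v=-33.4650/1.2223=-27.3789
k=3: u−w=14.4440, u+w=37.5120; √(b/2)=0.6111, √(2b)=1.2223; F=0.6111×14.444=8.8274, v=37.5120/1.2223=30.6899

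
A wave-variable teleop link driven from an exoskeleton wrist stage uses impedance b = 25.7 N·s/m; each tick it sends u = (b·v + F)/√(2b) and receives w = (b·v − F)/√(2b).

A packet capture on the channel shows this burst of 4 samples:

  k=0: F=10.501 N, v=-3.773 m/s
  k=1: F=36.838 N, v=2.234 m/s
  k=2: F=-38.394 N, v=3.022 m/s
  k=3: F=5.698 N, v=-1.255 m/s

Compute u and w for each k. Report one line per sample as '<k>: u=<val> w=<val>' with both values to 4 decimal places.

0: u=-12.0603 w=-14.9897
1: u=13.1464 w=2.8700
2: u=5.4777 w=16.1882
3: u=-3.7040 w=-5.2936

k=0: b·v=25.7×(-3.773)=-96.9661; √(2b)=7.1694; u=(-96.9661+10.501)/7.1694=-12.0603, w=(-96.9661−10.501)/7.1694=-14.9897
k=1: b·v=25.7×2.234=57.4138; √(2b)=7.1694; u=(57.4138+36.838)/7.1694=13.1464, w=(57.4138−36.838)/7.1694=2.8700
k=2: b·v=25.7×3.022=77.6654; √(2b)=7.1694; u=(77.6654+(-38.394))/7.1694=5.4777, w=(77.6654−(-38.394))/7.1694=16.1882
k=3: b·v=25.7×(-1.255)=-32.2535; √(2b)=7.1694; u=(-32.2535+5.698)/7.1694=-3.7040, w=(-32.2535−5.698)/7.1694=-5.2936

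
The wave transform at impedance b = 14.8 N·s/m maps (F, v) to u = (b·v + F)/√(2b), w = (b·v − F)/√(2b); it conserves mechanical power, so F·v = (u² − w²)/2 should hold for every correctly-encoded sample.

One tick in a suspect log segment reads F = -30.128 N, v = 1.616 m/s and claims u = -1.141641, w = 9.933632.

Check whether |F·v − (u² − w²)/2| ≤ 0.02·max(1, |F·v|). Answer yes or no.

F·v = (-30.128)×1.616 = -48.686848 W.
(u² − w²)/2 = (1.303344 − 98.677045)/2 = -48.686850 W.
|Δ| = 0.000002;  2% of max(1, |F·v|) = 0.973737.

yes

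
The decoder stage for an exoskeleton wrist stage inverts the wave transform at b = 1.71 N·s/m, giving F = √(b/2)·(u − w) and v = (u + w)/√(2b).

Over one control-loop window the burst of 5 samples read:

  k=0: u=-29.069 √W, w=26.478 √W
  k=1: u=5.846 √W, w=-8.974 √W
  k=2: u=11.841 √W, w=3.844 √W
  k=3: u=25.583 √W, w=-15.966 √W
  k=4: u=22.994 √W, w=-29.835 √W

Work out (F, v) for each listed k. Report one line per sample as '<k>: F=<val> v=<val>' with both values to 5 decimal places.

k=0: u−w=-55.54700, u+w=-2.59100; √(b/2)=0.92466, √(2b)=1.84932; F=0.92466×(-55.547)=-51.36221, v=-2.59100/1.84932=-1.40105
k=1: u−w=14.82000, u+w=-3.12800; √(b/2)=0.92466, √(2b)=1.84932; F=0.92466×14.82=13.70349, v=-3.12800/1.84932=-1.69143
k=2: u−w=7.99700, u+w=15.68500; √(b/2)=0.92466, √(2b)=1.84932; F=0.92466×7.997=7.39452, v=15.68500/1.84932=8.48148
k=3: u−w=41.54900, u+w=9.61700; √(b/2)=0.92466, √(2b)=1.84932; F=0.92466×41.549=38.41879, v=9.61700/1.84932=5.20028
k=4: u−w=52.82900, u+w=-6.84100; √(b/2)=0.92466, √(2b)=1.84932; F=0.92466×52.829=48.84897, v=-6.84100/1.84932=-3.69919

0: F=-51.36221 v=-1.40105
1: F=13.70349 v=-1.69143
2: F=7.39452 v=8.48148
3: F=38.41879 v=5.20028
4: F=48.84897 v=-3.69919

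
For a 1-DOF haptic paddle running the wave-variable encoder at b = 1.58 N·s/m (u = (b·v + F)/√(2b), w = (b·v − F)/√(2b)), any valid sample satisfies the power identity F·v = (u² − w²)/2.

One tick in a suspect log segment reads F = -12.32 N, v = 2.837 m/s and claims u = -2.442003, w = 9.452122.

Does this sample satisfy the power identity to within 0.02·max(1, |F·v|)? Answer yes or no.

F·v = (-12.32)×2.837 = -34.951840 W.
(u² − w²)/2 = (5.963379 − 89.342610)/2 = -41.689616 W.
|Δ| = 6.737776;  2% of max(1, |F·v|) = 0.699037.

no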